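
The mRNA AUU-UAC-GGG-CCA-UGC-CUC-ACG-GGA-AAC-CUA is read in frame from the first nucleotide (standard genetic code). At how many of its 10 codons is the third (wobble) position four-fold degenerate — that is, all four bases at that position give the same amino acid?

6

Codon 1 AUU (Ile): third position 3-fold.
Codon 2 UAC (Tyr): third position 2-fold.
Codon 3 GGG (Gly): third position 4-fold.
Codon 4 CCA (Pro): third position 4-fold.
Codon 5 UGC (Cys): third position 2-fold.
Codon 6 CUC (Leu): third position 4-fold.
Codon 7 ACG (Thr): third position 4-fold.
Codon 8 GGA (Gly): third position 4-fold.
Codon 9 AAC (Asn): third position 2-fold.
Codon 10 CUA (Leu): third position 4-fold.
Four-fold degenerate third positions: 6.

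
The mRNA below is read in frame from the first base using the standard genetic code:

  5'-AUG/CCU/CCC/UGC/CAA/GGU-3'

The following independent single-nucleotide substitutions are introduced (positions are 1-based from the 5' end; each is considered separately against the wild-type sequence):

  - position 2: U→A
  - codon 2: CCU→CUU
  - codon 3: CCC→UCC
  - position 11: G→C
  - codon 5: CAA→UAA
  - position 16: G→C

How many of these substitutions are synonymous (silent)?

Codon 1: AUG (Met) → AAG (Lys) — missense.
Codon 2: CCU (Pro) → CUU (Leu) — missense.
Codon 3: CCC (Pro) → UCC (Ser) — missense.
Codon 4: UGC (Cys) → UCC (Ser) — missense.
Codon 5: CAA (Gln) → UAA (Stop) — nonsense.
Codon 6: GGU (Gly) → CGU (Arg) — missense.
Synonymous: 0 of 6.

0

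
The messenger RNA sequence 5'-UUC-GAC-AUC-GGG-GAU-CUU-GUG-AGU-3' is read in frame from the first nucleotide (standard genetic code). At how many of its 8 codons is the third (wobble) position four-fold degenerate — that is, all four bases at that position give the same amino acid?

3

Codon 1 UUC (Phe): third position 2-fold.
Codon 2 GAC (Asp): third position 2-fold.
Codon 3 AUC (Ile): third position 3-fold.
Codon 4 GGG (Gly): third position 4-fold.
Codon 5 GAU (Asp): third position 2-fold.
Codon 6 CUU (Leu): third position 4-fold.
Codon 7 GUG (Val): third position 4-fold.
Codon 8 AGU (Ser): third position 2-fold.
Four-fold degenerate third positions: 3.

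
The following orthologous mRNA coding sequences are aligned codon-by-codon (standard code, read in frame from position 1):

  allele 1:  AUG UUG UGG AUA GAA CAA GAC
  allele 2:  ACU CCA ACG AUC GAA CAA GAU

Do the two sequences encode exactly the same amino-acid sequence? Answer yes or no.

Codon 1: AUG Met / ACU Thr — nonsynonymous.
Codon 2: UUG Leu / CCA Pro — nonsynonymous.
Codon 3: UGG Trp / ACG Thr — nonsynonymous.
Codon 4: AUA Ile / AUC Ile — synonymous.
Codon 5: GAA Glu / GAA Glu — identical.
Codon 6: CAA Gln / CAA Gln — identical.
Codon 7: GAC Asp / GAU Asp — synonymous.
Nonsynonymous differences: 3 → different protein.

no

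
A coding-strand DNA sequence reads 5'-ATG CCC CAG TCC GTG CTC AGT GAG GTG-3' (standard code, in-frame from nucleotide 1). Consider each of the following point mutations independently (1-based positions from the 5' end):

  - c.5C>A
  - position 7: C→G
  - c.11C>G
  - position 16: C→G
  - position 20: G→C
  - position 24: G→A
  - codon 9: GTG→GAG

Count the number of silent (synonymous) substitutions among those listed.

Codon 2: CCC (Pro) → CAC (His) — missense.
Codon 3: CAG (Gln) → GAG (Glu) — missense.
Codon 4: TCC (Ser) → TGC (Cys) — missense.
Codon 6: CTC (Leu) → GTC (Val) — missense.
Codon 7: AGT (Ser) → ACT (Thr) — missense.
Codon 8: GAG (Glu) → GAA (Glu) — synonymous.
Codon 9: GTG (Val) → GAG (Glu) — missense.
Synonymous: 1 of 7.

1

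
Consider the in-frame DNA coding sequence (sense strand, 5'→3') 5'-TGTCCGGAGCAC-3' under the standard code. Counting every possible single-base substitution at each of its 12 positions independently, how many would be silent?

6

Codon 1 (TGT, Cys): 1 synonymous substitution.
Codon 2 (CCG, Pro): 3 synonymous substitutions.
Codon 3 (GAG, Glu): 1 synonymous substitution.
Codon 4 (CAC, His): 1 synonymous substitution.
Total: 1 + 3 + 1 + 1 = 6.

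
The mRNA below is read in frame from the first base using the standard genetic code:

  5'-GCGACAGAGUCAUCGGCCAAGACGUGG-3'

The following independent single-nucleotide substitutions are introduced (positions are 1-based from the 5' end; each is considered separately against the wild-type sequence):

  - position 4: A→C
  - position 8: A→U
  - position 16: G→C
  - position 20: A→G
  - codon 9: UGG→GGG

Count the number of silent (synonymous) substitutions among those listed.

Codon 2: ACA (Thr) → CCA (Pro) — missense.
Codon 3: GAG (Glu) → GUG (Val) — missense.
Codon 6: GCC (Ala) → CCC (Pro) — missense.
Codon 7: AAG (Lys) → AGG (Arg) — missense.
Codon 9: UGG (Trp) → GGG (Gly) — missense.
Synonymous: 0 of 5.

0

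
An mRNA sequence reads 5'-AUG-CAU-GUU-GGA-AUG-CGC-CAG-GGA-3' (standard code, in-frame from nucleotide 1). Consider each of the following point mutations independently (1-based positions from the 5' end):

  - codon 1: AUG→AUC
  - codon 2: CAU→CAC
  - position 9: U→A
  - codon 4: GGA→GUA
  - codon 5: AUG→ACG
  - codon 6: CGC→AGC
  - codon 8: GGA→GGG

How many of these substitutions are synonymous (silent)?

3

Codon 1: AUG (Met) → AUC (Ile) — missense.
Codon 2: CAU (His) → CAC (His) — synonymous.
Codon 3: GUU (Val) → GUA (Val) — synonymous.
Codon 4: GGA (Gly) → GUA (Val) — missense.
Codon 5: AUG (Met) → ACG (Thr) — missense.
Codon 6: CGC (Arg) → AGC (Ser) — missense.
Codon 8: GGA (Gly) → GGG (Gly) — synonymous.
Synonymous: 3 of 7.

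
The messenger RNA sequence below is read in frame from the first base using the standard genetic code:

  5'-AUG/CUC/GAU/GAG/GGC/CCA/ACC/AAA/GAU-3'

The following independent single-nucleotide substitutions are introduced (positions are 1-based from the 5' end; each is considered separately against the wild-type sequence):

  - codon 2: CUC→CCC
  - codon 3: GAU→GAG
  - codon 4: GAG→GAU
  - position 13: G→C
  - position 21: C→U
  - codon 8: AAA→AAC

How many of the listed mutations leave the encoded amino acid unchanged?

Codon 2: CUC (Leu) → CCC (Pro) — missense.
Codon 3: GAU (Asp) → GAG (Glu) — missense.
Codon 4: GAG (Glu) → GAU (Asp) — missense.
Codon 5: GGC (Gly) → CGC (Arg) — missense.
Codon 7: ACC (Thr) → ACU (Thr) — synonymous.
Codon 8: AAA (Lys) → AAC (Asn) — missense.
Synonymous: 1 of 6.

1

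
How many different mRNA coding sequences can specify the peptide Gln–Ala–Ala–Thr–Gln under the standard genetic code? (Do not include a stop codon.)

Gln: 2 codons.
Ala: 4 codons.
Ala: 4 codons.
Thr: 4 codons.
Gln: 2 codons.
2 × 4 × 4 × 4 × 2 = 256.

256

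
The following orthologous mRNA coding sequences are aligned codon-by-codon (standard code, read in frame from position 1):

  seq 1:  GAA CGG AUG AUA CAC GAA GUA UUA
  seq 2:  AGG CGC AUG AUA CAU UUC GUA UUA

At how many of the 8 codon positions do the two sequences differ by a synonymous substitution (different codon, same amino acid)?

2

Codon 1: GAA Glu / AGG Arg — nonsynonymous.
Codon 2: CGG Arg / CGC Arg — synonymous.
Codon 3: AUG Met / AUG Met — identical.
Codon 4: AUA Ile / AUA Ile — identical.
Codon 5: CAC His / CAU His — synonymous.
Codon 6: GAA Glu / UUC Phe — nonsynonymous.
Codon 7: GUA Val / GUA Val — identical.
Codon 8: UUA Leu / UUA Leu — identical.
Synonymous differences: 2.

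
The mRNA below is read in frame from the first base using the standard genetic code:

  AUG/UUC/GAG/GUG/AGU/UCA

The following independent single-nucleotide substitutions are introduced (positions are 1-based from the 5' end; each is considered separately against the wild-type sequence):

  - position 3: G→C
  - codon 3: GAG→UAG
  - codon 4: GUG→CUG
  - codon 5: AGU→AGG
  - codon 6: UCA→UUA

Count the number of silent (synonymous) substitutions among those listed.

Codon 1: AUG (Met) → AUC (Ile) — missense.
Codon 3: GAG (Glu) → UAG (Stop) — nonsense.
Codon 4: GUG (Val) → CUG (Leu) — missense.
Codon 5: AGU (Ser) → AGG (Arg) — missense.
Codon 6: UCA (Ser) → UUA (Leu) — missense.
Synonymous: 0 of 5.

0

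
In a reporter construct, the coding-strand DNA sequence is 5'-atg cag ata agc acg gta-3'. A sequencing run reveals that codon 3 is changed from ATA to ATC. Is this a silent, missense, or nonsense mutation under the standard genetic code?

silent

Position 9 falls in codon 3: ATA → Ile.
After the substitution the codon is ATC → Ile.
Both encode Ile, so the change is synonymous.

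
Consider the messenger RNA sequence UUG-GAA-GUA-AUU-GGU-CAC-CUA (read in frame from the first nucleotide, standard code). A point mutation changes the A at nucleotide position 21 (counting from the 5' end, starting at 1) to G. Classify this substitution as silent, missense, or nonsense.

silent

Position 21 falls in codon 7: CUA → Leu.
After the substitution the codon is CUG → Leu.
Both encode Leu, so the change is synonymous.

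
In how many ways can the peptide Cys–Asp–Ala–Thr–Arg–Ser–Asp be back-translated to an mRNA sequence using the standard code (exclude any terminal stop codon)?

Cys: 2 codons.
Asp: 2 codons.
Ala: 4 codons.
Thr: 4 codons.
Arg: 6 codons.
Ser: 6 codons.
Asp: 2 codons.
2 × 2 × 4 × 4 × 6 × 6 × 2 = 4608.

4608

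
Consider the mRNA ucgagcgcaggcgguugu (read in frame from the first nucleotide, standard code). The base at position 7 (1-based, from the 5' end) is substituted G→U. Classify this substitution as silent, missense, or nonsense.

Position 7 falls in codon 3: GCA → Ala.
After the substitution the codon is UCA → Ser.
Ala ≠ Ser, so this is a missense mutation.

missense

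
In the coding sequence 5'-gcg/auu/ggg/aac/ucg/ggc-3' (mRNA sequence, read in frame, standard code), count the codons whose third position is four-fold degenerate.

Codon 1 GCG (Ala): third position 4-fold.
Codon 2 AUU (Ile): third position 3-fold.
Codon 3 GGG (Gly): third position 4-fold.
Codon 4 AAC (Asn): third position 2-fold.
Codon 5 UCG (Ser): third position 4-fold.
Codon 6 GGC (Gly): third position 4-fold.
Four-fold degenerate third positions: 4.

4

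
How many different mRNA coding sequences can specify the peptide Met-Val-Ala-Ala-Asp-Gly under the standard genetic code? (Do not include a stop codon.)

512

Met: 1 codon.
Val: 4 codons.
Ala: 4 codons.
Ala: 4 codons.
Asp: 2 codons.
Gly: 4 codons.
1 × 4 × 4 × 4 × 2 × 4 = 512.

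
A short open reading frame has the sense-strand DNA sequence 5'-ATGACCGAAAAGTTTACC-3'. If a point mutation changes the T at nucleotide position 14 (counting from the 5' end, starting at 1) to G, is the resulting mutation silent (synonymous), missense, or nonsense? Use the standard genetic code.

missense

Position 14 falls in codon 5: TTT → Phe.
After the substitution the codon is TGT → Cys.
Phe ≠ Cys, so this is a missense mutation.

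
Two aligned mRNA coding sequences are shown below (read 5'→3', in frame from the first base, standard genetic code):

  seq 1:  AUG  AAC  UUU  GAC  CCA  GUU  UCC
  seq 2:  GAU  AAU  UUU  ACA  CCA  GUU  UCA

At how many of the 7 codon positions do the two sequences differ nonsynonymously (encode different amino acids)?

2

Codon 1: AUG Met / GAU Asp — nonsynonymous.
Codon 2: AAC Asn / AAU Asn — synonymous.
Codon 3: UUU Phe / UUU Phe — identical.
Codon 4: GAC Asp / ACA Thr — nonsynonymous.
Codon 5: CCA Pro / CCA Pro — identical.
Codon 6: GUU Val / GUU Val — identical.
Codon 7: UCC Ser / UCA Ser — synonymous.
Nonsynonymous differences: 2.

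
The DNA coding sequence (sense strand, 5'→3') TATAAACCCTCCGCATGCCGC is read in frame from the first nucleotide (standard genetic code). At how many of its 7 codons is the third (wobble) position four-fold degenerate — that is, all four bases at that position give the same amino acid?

Codon 1 TAT (Tyr): third position 2-fold.
Codon 2 AAA (Lys): third position 2-fold.
Codon 3 CCC (Pro): third position 4-fold.
Codon 4 TCC (Ser): third position 4-fold.
Codon 5 GCA (Ala): third position 4-fold.
Codon 6 TGC (Cys): third position 2-fold.
Codon 7 CGC (Arg): third position 4-fold.
Four-fold degenerate third positions: 4.

4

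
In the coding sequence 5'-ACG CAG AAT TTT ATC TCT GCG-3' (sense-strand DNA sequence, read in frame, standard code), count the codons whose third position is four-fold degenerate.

3

Codon 1 ACG (Thr): third position 4-fold.
Codon 2 CAG (Gln): third position 2-fold.
Codon 3 AAT (Asn): third position 2-fold.
Codon 4 TTT (Phe): third position 2-fold.
Codon 5 ATC (Ile): third position 3-fold.
Codon 6 TCT (Ser): third position 4-fold.
Codon 7 GCG (Ala): third position 4-fold.
Four-fold degenerate third positions: 3.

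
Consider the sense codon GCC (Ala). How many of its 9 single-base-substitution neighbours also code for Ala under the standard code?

Position 1: none → 0 synonymous.
Position 2: none → 0 synonymous.
Position 3: GCT, GCA, GCG → 3 synonymous.
Total: 0 + 0 + 3 = 3.

3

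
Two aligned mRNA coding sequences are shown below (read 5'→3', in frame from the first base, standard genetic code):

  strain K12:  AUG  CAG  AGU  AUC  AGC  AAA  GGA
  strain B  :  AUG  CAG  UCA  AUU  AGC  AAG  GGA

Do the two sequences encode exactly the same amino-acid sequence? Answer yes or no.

Codon 1: AUG Met / AUG Met — identical.
Codon 2: CAG Gln / CAG Gln — identical.
Codon 3: AGU Ser / UCA Ser — synonymous.
Codon 4: AUC Ile / AUU Ile — synonymous.
Codon 5: AGC Ser / AGC Ser — identical.
Codon 6: AAA Lys / AAG Lys — synonymous.
Codon 7: GGA Gly / GGA Gly — identical.
Nonsynonymous differences: 0 → same protein.

yes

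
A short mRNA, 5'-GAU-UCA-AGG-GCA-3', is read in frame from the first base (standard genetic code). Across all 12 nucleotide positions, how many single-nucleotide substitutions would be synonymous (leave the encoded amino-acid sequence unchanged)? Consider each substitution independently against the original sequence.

9

Codon 1 (GAU, Asp): 1 synonymous substitution.
Codon 2 (UCA, Ser): 3 synonymous substitutions.
Codon 3 (AGG, Arg): 2 synonymous substitutions.
Codon 4 (GCA, Ala): 3 synonymous substitutions.
Total: 1 + 3 + 2 + 3 = 9.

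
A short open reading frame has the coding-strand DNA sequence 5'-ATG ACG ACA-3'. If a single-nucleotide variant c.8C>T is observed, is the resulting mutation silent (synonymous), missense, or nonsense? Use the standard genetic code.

missense

Position 8 falls in codon 3: ACA → Thr.
After the substitution the codon is ATA → Ile.
Thr ≠ Ile, so this is a missense mutation.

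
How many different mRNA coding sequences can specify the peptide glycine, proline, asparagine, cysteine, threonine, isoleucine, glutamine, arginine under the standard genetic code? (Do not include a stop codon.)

9216

Gly: 4 codons.
Pro: 4 codons.
Asn: 2 codons.
Cys: 2 codons.
Thr: 4 codons.
Ile: 3 codons.
Gln: 2 codons.
Arg: 6 codons.
4 × 4 × 2 × 2 × 4 × 3 × 2 × 6 = 9216.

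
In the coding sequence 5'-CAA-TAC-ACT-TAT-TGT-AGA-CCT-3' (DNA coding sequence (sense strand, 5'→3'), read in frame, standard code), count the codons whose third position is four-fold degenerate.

Codon 1 CAA (Gln): third position 2-fold.
Codon 2 TAC (Tyr): third position 2-fold.
Codon 3 ACT (Thr): third position 4-fold.
Codon 4 TAT (Tyr): third position 2-fold.
Codon 5 TGT (Cys): third position 2-fold.
Codon 6 AGA (Arg): third position 2-fold.
Codon 7 CCT (Pro): third position 4-fold.
Four-fold degenerate third positions: 2.

2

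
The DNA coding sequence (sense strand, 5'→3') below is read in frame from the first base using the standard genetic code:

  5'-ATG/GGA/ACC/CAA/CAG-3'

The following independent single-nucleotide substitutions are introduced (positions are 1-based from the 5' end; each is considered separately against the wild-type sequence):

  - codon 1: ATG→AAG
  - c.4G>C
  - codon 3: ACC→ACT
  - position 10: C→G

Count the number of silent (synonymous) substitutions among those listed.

1

Codon 1: ATG (Met) → AAG (Lys) — missense.
Codon 2: GGA (Gly) → CGA (Arg) — missense.
Codon 3: ACC (Thr) → ACT (Thr) — synonymous.
Codon 4: CAA (Gln) → GAA (Glu) — missense.
Synonymous: 1 of 4.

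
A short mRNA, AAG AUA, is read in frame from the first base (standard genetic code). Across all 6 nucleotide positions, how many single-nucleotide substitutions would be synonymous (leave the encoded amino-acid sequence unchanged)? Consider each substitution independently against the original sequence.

Codon 1 (AAG, Lys): 1 synonymous substitution.
Codon 2 (AUA, Ile): 2 synonymous substitutions.
Total: 1 + 2 = 3.

3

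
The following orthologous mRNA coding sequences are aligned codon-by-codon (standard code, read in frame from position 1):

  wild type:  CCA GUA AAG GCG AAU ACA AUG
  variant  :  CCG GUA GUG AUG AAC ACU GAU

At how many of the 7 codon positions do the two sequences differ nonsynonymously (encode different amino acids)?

3

Codon 1: CCA Pro / CCG Pro — synonymous.
Codon 2: GUA Val / GUA Val — identical.
Codon 3: AAG Lys / GUG Val — nonsynonymous.
Codon 4: GCG Ala / AUG Met — nonsynonymous.
Codon 5: AAU Asn / AAC Asn — synonymous.
Codon 6: ACA Thr / ACU Thr — synonymous.
Codon 7: AUG Met / GAU Asp — nonsynonymous.
Nonsynonymous differences: 3.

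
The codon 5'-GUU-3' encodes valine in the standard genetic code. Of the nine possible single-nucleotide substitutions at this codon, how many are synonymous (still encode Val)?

3

Position 1: none → 0 synonymous.
Position 2: none → 0 synonymous.
Position 3: GUC, GUA, GUG → 3 synonymous.
Total: 0 + 0 + 3 = 3.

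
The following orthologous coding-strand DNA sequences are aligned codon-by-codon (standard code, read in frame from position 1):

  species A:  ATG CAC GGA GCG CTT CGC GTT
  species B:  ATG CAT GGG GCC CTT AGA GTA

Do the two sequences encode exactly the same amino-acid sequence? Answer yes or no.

yes

Codon 1: ATG Met / ATG Met — identical.
Codon 2: CAC His / CAT His — synonymous.
Codon 3: GGA Gly / GGG Gly — synonymous.
Codon 4: GCG Ala / GCC Ala — synonymous.
Codon 5: CTT Leu / CTT Leu — identical.
Codon 6: CGC Arg / AGA Arg — synonymous.
Codon 7: GTT Val / GTA Val — synonymous.
Nonsynonymous differences: 0 → same protein.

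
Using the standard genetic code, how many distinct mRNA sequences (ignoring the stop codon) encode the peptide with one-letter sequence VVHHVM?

Val: 4 codons.
Val: 4 codons.
His: 2 codons.
His: 2 codons.
Val: 4 codons.
Met: 1 codon.
4 × 4 × 2 × 2 × 4 × 1 = 256.

256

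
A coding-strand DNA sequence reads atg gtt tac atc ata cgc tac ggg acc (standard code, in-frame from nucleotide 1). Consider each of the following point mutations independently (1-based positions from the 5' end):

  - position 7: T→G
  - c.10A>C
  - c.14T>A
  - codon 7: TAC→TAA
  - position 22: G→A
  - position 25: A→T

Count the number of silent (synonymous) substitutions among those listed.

Codon 3: TAC (Tyr) → GAC (Asp) — missense.
Codon 4: ATC (Ile) → CTC (Leu) — missense.
Codon 5: ATA (Ile) → AAA (Lys) — missense.
Codon 7: TAC (Tyr) → TAA (Stop) — nonsense.
Codon 8: GGG (Gly) → AGG (Arg) — missense.
Codon 9: ACC (Thr) → TCC (Ser) — missense.
Synonymous: 0 of 6.

0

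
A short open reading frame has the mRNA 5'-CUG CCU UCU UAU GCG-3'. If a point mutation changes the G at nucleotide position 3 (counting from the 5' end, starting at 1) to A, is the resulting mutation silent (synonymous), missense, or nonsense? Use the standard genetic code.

silent

Position 3 falls in codon 1: CUG → Leu.
After the substitution the codon is CUA → Leu.
Both encode Leu, so the change is synonymous.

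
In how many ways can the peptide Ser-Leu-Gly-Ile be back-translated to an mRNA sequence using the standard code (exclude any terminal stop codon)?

432

Ser: 6 codons.
Leu: 6 codons.
Gly: 4 codons.
Ile: 3 codons.
6 × 6 × 4 × 3 = 432.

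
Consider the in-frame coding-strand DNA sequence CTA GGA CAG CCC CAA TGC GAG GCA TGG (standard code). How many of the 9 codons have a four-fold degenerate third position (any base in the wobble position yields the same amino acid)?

4

Codon 1 CTA (Leu): third position 4-fold.
Codon 2 GGA (Gly): third position 4-fold.
Codon 3 CAG (Gln): third position 2-fold.
Codon 4 CCC (Pro): third position 4-fold.
Codon 5 CAA (Gln): third position 2-fold.
Codon 6 TGC (Cys): third position 2-fold.
Codon 7 GAG (Glu): third position 2-fold.
Codon 8 GCA (Ala): third position 4-fold.
Codon 9 TGG (Trp): third position 1-fold.
Four-fold degenerate third positions: 4.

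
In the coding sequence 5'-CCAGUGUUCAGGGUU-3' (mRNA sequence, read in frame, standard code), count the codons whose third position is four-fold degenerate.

3

Codon 1 CCA (Pro): third position 4-fold.
Codon 2 GUG (Val): third position 4-fold.
Codon 3 UUC (Phe): third position 2-fold.
Codon 4 AGG (Arg): third position 2-fold.
Codon 5 GUU (Val): third position 4-fold.
Four-fold degenerate third positions: 3.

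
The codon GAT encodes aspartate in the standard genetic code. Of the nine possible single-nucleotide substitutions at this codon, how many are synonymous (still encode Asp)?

1

Position 1: none → 0 synonymous.
Position 2: none → 0 synonymous.
Position 3: GAC → 1 synonymous.
Total: 0 + 0 + 1 = 1.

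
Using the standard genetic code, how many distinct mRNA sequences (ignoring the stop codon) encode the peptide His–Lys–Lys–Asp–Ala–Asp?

128

His: 2 codons.
Lys: 2 codons.
Lys: 2 codons.
Asp: 2 codons.
Ala: 4 codons.
Asp: 2 codons.
2 × 2 × 2 × 2 × 4 × 2 = 128.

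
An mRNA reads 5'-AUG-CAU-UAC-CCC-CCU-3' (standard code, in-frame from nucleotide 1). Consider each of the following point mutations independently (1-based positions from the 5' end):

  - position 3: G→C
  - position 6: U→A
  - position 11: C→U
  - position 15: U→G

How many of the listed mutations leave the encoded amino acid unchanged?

Codon 1: AUG (Met) → AUC (Ile) — missense.
Codon 2: CAU (His) → CAA (Gln) — missense.
Codon 4: CCC (Pro) → CUC (Leu) — missense.
Codon 5: CCU (Pro) → CCG (Pro) — synonymous.
Synonymous: 1 of 4.

1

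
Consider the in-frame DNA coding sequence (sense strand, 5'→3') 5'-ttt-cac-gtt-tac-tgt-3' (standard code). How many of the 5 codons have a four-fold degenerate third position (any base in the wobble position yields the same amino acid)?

Codon 1 TTT (Phe): third position 2-fold.
Codon 2 CAC (His): third position 2-fold.
Codon 3 GTT (Val): third position 4-fold.
Codon 4 TAC (Tyr): third position 2-fold.
Codon 5 TGT (Cys): third position 2-fold.
Four-fold degenerate third positions: 1.

1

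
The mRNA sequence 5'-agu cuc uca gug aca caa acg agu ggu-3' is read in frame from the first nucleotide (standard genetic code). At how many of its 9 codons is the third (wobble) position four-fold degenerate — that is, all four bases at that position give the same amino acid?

Codon 1 AGU (Ser): third position 2-fold.
Codon 2 CUC (Leu): third position 4-fold.
Codon 3 UCA (Ser): third position 4-fold.
Codon 4 GUG (Val): third position 4-fold.
Codon 5 ACA (Thr): third position 4-fold.
Codon 6 CAA (Gln): third position 2-fold.
Codon 7 ACG (Thr): third position 4-fold.
Codon 8 AGU (Ser): third position 2-fold.
Codon 9 GGU (Gly): third position 4-fold.
Four-fold degenerate third positions: 6.

6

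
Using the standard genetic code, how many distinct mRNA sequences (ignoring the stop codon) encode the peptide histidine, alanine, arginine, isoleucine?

His: 2 codons.
Ala: 4 codons.
Arg: 6 codons.
Ile: 3 codons.
2 × 4 × 6 × 3 = 144.

144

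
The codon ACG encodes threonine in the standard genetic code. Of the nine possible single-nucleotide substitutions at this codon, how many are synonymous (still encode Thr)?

Position 1: none → 0 synonymous.
Position 2: none → 0 synonymous.
Position 3: ACT, ACC, ACA → 3 synonymous.
Total: 0 + 0 + 3 = 3.

3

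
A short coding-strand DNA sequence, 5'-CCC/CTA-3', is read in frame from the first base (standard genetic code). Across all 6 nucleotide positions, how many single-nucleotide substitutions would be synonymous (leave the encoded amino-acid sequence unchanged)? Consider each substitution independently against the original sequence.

Codon 1 (CCC, Pro): 3 synonymous substitutions.
Codon 2 (CTA, Leu): 4 synonymous substitutions.
Total: 3 + 4 = 7.

7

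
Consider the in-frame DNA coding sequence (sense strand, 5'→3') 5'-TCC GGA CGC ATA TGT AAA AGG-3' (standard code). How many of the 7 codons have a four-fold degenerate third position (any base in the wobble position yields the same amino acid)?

3

Codon 1 TCC (Ser): third position 4-fold.
Codon 2 GGA (Gly): third position 4-fold.
Codon 3 CGC (Arg): third position 4-fold.
Codon 4 ATA (Ile): third position 3-fold.
Codon 5 TGT (Cys): third position 2-fold.
Codon 6 AAA (Lys): third position 2-fold.
Codon 7 AGG (Arg): third position 2-fold.
Four-fold degenerate third positions: 3.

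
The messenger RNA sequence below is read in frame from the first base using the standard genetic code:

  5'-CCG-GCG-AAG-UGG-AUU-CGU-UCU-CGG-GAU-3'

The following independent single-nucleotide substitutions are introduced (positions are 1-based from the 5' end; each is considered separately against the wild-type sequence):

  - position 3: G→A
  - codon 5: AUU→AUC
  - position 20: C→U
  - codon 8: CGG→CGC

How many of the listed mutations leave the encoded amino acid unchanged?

Codon 1: CCG (Pro) → CCA (Pro) — synonymous.
Codon 5: AUU (Ile) → AUC (Ile) — synonymous.
Codon 7: UCU (Ser) → UUU (Phe) — missense.
Codon 8: CGG (Arg) → CGC (Arg) — synonymous.
Synonymous: 3 of 4.

3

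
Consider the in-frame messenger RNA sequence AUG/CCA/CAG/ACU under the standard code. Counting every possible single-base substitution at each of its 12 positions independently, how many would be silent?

7

Codon 1 (AUG, Met): 0 synonymous substitutions.
Codon 2 (CCA, Pro): 3 synonymous substitutions.
Codon 3 (CAG, Gln): 1 synonymous substitution.
Codon 4 (ACU, Thr): 3 synonymous substitutions.
Total: 0 + 3 + 1 + 3 = 7.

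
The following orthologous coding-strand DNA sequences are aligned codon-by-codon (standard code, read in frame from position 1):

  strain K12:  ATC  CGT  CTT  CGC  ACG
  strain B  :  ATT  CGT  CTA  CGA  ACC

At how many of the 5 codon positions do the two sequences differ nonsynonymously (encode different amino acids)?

Codon 1: ATC Ile / ATT Ile — synonymous.
Codon 2: CGT Arg / CGT Arg — identical.
Codon 3: CTT Leu / CTA Leu — synonymous.
Codon 4: CGC Arg / CGA Arg — synonymous.
Codon 5: ACG Thr / ACC Thr — synonymous.
Nonsynonymous differences: 0.

0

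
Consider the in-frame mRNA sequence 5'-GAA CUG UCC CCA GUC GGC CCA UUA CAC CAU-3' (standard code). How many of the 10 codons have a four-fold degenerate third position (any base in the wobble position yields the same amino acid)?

Codon 1 GAA (Glu): third position 2-fold.
Codon 2 CUG (Leu): third position 4-fold.
Codon 3 UCC (Ser): third position 4-fold.
Codon 4 CCA (Pro): third position 4-fold.
Codon 5 GUC (Val): third position 4-fold.
Codon 6 GGC (Gly): third position 4-fold.
Codon 7 CCA (Pro): third position 4-fold.
Codon 8 UUA (Leu): third position 2-fold.
Codon 9 CAC (His): third position 2-fold.
Codon 10 CAU (His): third position 2-fold.
Four-fold degenerate third positions: 6.

6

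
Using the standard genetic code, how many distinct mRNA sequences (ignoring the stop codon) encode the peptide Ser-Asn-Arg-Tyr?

144

Ser: 6 codons.
Asn: 2 codons.
Arg: 6 codons.
Tyr: 2 codons.
6 × 2 × 6 × 2 = 144.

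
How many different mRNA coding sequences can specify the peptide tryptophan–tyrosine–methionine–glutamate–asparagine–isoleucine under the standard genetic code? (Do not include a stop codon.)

Trp: 1 codon.
Tyr: 2 codons.
Met: 1 codon.
Glu: 2 codons.
Asn: 2 codons.
Ile: 3 codons.
1 × 2 × 1 × 2 × 2 × 3 = 24.

24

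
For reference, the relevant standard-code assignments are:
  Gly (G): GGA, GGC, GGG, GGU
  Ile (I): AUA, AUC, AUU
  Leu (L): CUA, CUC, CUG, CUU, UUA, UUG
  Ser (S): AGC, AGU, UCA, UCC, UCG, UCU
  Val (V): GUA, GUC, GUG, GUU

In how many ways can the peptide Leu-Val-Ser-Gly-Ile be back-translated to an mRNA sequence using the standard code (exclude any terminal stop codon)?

Leu: 6 codons.
Val: 4 codons.
Ser: 6 codons.
Gly: 4 codons.
Ile: 3 codons.
6 × 4 × 6 × 4 × 3 = 1728.

1728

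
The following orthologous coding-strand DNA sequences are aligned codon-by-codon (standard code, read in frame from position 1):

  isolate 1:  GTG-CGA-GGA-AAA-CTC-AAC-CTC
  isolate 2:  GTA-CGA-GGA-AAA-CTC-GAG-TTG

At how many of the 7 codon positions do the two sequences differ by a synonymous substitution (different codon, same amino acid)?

2

Codon 1: GTG Val / GTA Val — synonymous.
Codon 2: CGA Arg / CGA Arg — identical.
Codon 3: GGA Gly / GGA Gly — identical.
Codon 4: AAA Lys / AAA Lys — identical.
Codon 5: CTC Leu / CTC Leu — identical.
Codon 6: AAC Asn / GAG Glu — nonsynonymous.
Codon 7: CTC Leu / TTG Leu — synonymous.
Synonymous differences: 2.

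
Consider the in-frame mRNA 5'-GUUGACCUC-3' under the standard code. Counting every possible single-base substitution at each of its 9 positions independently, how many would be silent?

7

Codon 1 (GUU, Val): 3 synonymous substitutions.
Codon 2 (GAC, Asp): 1 synonymous substitution.
Codon 3 (CUC, Leu): 3 synonymous substitutions.
Total: 3 + 1 + 3 = 7.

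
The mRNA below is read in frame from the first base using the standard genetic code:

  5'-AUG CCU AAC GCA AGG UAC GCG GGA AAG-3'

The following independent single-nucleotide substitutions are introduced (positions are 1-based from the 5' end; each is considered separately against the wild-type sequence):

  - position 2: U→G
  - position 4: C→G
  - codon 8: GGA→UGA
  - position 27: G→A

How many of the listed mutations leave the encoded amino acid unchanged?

Codon 1: AUG (Met) → AGG (Arg) — missense.
Codon 2: CCU (Pro) → GCU (Ala) — missense.
Codon 8: GGA (Gly) → UGA (Stop) — nonsense.
Codon 9: AAG (Lys) → AAA (Lys) — synonymous.
Synonymous: 1 of 4.

1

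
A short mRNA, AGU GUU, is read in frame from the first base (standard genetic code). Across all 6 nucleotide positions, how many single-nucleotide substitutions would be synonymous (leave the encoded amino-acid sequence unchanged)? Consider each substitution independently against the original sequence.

4

Codon 1 (AGU, Ser): 1 synonymous substitution.
Codon 2 (GUU, Val): 3 synonymous substitutions.
Total: 1 + 3 = 4.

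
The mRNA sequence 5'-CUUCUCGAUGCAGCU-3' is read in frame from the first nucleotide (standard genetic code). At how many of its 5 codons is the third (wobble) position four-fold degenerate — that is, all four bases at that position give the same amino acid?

4

Codon 1 CUU (Leu): third position 4-fold.
Codon 2 CUC (Leu): third position 4-fold.
Codon 3 GAU (Asp): third position 2-fold.
Codon 4 GCA (Ala): third position 4-fold.
Codon 5 GCU (Ala): third position 4-fold.
Four-fold degenerate third positions: 4.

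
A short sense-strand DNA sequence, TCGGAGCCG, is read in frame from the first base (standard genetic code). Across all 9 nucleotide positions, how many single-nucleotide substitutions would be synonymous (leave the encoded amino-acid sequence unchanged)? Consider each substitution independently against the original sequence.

Codon 1 (TCG, Ser): 3 synonymous substitutions.
Codon 2 (GAG, Glu): 1 synonymous substitution.
Codon 3 (CCG, Pro): 3 synonymous substitutions.
Total: 3 + 1 + 3 = 7.

7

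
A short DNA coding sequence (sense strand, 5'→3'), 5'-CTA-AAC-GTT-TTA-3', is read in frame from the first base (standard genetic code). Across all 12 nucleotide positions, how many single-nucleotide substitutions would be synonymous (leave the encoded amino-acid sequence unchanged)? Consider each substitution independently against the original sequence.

Codon 1 (CTA, Leu): 4 synonymous substitutions.
Codon 2 (AAC, Asn): 1 synonymous substitution.
Codon 3 (GTT, Val): 3 synonymous substitutions.
Codon 4 (TTA, Leu): 2 synonymous substitutions.
Total: 4 + 1 + 3 + 2 = 10.

10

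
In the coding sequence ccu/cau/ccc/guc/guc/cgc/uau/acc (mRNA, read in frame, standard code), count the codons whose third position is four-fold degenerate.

Codon 1 CCU (Pro): third position 4-fold.
Codon 2 CAU (His): third position 2-fold.
Codon 3 CCC (Pro): third position 4-fold.
Codon 4 GUC (Val): third position 4-fold.
Codon 5 GUC (Val): third position 4-fold.
Codon 6 CGC (Arg): third position 4-fold.
Codon 7 UAU (Tyr): third position 2-fold.
Codon 8 ACC (Thr): third position 4-fold.
Four-fold degenerate third positions: 6.

6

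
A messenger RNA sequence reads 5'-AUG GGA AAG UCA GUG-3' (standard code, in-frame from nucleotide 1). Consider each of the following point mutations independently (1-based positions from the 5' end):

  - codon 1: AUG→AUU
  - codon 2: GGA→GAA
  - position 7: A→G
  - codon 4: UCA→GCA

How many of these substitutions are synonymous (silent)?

Codon 1: AUG (Met) → AUU (Ile) — missense.
Codon 2: GGA (Gly) → GAA (Glu) — missense.
Codon 3: AAG (Lys) → GAG (Glu) — missense.
Codon 4: UCA (Ser) → GCA (Ala) — missense.
Synonymous: 0 of 4.

0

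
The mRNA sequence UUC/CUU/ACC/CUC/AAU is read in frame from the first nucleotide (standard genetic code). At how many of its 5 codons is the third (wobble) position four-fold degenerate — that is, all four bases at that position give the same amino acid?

Codon 1 UUC (Phe): third position 2-fold.
Codon 2 CUU (Leu): third position 4-fold.
Codon 3 ACC (Thr): third position 4-fold.
Codon 4 CUC (Leu): third position 4-fold.
Codon 5 AAU (Asn): third position 2-fold.
Four-fold degenerate third positions: 3.

3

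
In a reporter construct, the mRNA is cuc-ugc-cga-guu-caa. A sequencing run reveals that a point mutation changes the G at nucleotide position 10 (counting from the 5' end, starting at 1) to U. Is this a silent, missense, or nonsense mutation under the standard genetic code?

missense

Position 10 falls in codon 4: GUU → Val.
After the substitution the codon is UUU → Phe.
Val ≠ Phe, so this is a missense mutation.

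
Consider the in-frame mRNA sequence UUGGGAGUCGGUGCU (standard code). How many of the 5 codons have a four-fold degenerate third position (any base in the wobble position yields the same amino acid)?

Codon 1 UUG (Leu): third position 2-fold.
Codon 2 GGA (Gly): third position 4-fold.
Codon 3 GUC (Val): third position 4-fold.
Codon 4 GGU (Gly): third position 4-fold.
Codon 5 GCU (Ala): third position 4-fold.
Four-fold degenerate third positions: 4.

4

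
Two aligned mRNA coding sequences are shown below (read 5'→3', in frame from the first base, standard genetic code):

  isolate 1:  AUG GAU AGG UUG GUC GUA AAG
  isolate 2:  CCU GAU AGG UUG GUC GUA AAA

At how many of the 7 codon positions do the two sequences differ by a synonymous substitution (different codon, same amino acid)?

Codon 1: AUG Met / CCU Pro — nonsynonymous.
Codon 2: GAU Asp / GAU Asp — identical.
Codon 3: AGG Arg / AGG Arg — identical.
Codon 4: UUG Leu / UUG Leu — identical.
Codon 5: GUC Val / GUC Val — identical.
Codon 6: GUA Val / GUA Val — identical.
Codon 7: AAG Lys / AAA Lys — synonymous.
Synonymous differences: 1.

1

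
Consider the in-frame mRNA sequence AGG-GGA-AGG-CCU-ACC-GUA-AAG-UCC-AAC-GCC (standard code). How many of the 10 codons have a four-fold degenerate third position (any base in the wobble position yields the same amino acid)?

6

Codon 1 AGG (Arg): third position 2-fold.
Codon 2 GGA (Gly): third position 4-fold.
Codon 3 AGG (Arg): third position 2-fold.
Codon 4 CCU (Pro): third position 4-fold.
Codon 5 ACC (Thr): third position 4-fold.
Codon 6 GUA (Val): third position 4-fold.
Codon 7 AAG (Lys): third position 2-fold.
Codon 8 UCC (Ser): third position 4-fold.
Codon 9 AAC (Asn): third position 2-fold.
Codon 10 GCC (Ala): third position 4-fold.
Four-fold degenerate third positions: 6.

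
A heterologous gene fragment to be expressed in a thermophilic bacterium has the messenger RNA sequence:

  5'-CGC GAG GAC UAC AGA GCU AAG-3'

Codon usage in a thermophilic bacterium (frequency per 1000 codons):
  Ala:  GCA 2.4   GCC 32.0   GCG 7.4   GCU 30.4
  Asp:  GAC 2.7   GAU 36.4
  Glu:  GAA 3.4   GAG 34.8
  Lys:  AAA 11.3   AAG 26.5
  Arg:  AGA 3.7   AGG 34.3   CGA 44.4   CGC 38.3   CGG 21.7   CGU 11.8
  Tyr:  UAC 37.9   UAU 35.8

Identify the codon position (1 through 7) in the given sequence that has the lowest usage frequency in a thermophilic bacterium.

3

Codon 1 CGC (Arg): 38.3 per 1000.
Codon 2 GAG (Glu): 34.8 per 1000.
Codon 3 GAC (Asp): 2.7 per 1000.
Codon 4 UAC (Tyr): 37.9 per 1000.
Codon 5 AGA (Arg): 3.7 per 1000.
Codon 6 GCU (Ala): 30.4 per 1000.
Codon 7 AAG (Lys): 26.5 per 1000.
Lowest frequency is 2.7 at codon 3.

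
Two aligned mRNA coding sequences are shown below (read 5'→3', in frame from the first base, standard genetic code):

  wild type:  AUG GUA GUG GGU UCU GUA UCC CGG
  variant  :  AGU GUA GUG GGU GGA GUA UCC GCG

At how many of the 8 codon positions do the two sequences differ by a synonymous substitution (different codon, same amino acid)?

Codon 1: AUG Met / AGU Ser — nonsynonymous.
Codon 2: GUA Val / GUA Val — identical.
Codon 3: GUG Val / GUG Val — identical.
Codon 4: GGU Gly / GGU Gly — identical.
Codon 5: UCU Ser / GGA Gly — nonsynonymous.
Codon 6: GUA Val / GUA Val — identical.
Codon 7: UCC Ser / UCC Ser — identical.
Codon 8: CGG Arg / GCG Ala — nonsynonymous.
Synonymous differences: 0.

0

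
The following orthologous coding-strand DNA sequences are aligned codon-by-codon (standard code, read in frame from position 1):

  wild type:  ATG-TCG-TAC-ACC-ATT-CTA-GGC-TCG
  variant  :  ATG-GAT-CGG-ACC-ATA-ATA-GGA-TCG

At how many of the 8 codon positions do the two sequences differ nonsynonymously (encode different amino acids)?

3

Codon 1: ATG Met / ATG Met — identical.
Codon 2: TCG Ser / GAT Asp — nonsynonymous.
Codon 3: TAC Tyr / CGG Arg — nonsynonymous.
Codon 4: ACC Thr / ACC Thr — identical.
Codon 5: ATT Ile / ATA Ile — synonymous.
Codon 6: CTA Leu / ATA Ile — nonsynonymous.
Codon 7: GGC Gly / GGA Gly — synonymous.
Codon 8: TCG Ser / TCG Ser — identical.
Nonsynonymous differences: 3.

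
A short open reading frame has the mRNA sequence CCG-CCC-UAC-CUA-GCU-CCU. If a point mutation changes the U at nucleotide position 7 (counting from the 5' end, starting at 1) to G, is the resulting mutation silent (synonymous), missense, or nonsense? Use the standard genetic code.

missense

Position 7 falls in codon 3: UAC → Tyr.
After the substitution the codon is GAC → Asp.
Tyr ≠ Asp, so this is a missense mutation.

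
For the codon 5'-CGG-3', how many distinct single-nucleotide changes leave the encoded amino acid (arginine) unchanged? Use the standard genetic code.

4

Position 1: AGG → 1 synonymous.
Position 2: none → 0 synonymous.
Position 3: CGT, CGC, CGA → 3 synonymous.
Total: 1 + 0 + 3 = 4.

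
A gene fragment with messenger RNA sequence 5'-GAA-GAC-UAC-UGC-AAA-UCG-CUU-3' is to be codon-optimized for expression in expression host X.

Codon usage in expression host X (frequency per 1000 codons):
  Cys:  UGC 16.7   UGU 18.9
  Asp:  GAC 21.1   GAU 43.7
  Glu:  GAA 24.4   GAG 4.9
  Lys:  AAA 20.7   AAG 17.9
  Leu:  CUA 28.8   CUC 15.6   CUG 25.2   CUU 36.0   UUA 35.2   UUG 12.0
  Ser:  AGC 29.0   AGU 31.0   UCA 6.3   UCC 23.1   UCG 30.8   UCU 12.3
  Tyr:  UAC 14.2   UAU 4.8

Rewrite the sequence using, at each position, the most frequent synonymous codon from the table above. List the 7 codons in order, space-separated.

GAA GAU UAC UGU AAA AGU CUU

Codon 1 (Glu): best is GAA at 24.4.
Codon 2 (Asp): best is GAU at 43.7.
Codon 3 (Tyr): best is UAC at 14.2.
Codon 4 (Cys): best is UGU at 18.9.
Codon 5 (Lys): best is AAA at 20.7.
Codon 6 (Ser): best is AGU at 31.0.
Codon 7 (Leu): best is CUU at 36.0.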